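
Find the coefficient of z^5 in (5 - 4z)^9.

-80640000

The general term is C(9,j)·(5)^j·(-4z)^(9-j); the z^5 term has j = 4.
C(9,4) = 126.
Coefficient = C(9,4) · 5^4 · (-4)^5 = 126 · 625 · (-1024) = -80640000.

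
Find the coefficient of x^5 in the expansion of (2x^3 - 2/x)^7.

4480

General term: C(7,j)·(2x^3)^j·(-2/x)^(7-j), with x-exponent 3j − 1(7−j) = 4j − 7.
Set 4j − 7 = 5: j = 3.
C(7,3) = 35; 2^3 = 8; (-2)^4 = 16.
Coefficient = 35 · 8 · 16 = 4480.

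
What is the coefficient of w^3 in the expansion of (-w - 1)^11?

-165

The general term is C(11,j)·(-w)^j·(-1)^(11-j); the w^3 term has j = 3.
C(11,3) = 165.
Coefficient = C(11,3) · (-1)^3 = 165 · (-1) = -165.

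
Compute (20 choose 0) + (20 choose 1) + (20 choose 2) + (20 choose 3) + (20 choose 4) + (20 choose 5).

1 + 20 + 190 + 1140 + 4845 + 15504 = 21700.

21700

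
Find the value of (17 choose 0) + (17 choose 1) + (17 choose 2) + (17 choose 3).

1 + 17 + 136 + 680 = 834.

834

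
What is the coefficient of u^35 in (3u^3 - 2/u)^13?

-13817466

General term: C(13,j)·(3u^3)^j·(-2/u)^(13-j), with u-exponent 3j − 1(13−j) = 4j − 13.
Set 4j − 13 = 35: j = 12.
C(13,12) = 13; 3^12 = 531441; (-2)^1 = -2.
Coefficient = 13 · 531441 · (-2) = -13817466.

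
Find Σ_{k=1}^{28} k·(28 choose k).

3758096384

Since k·C(28,k) = 28·C(27,k−1), the sum is 28·2^27 = 28·134217728 = 3758096384.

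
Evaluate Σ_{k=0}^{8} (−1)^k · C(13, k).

The partial alternating sum Σ_{k=0}^{8} (−1)^k C(13,k) = (−1)^8 C(12,8) = 495.

495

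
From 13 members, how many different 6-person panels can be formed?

1716

This is C(13,6) = 1716.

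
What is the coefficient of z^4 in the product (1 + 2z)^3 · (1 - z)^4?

Coefficient of z^4 = Σ_{j} C(3,j)·2^j·C(4,4-j)·(-1)^(4-j) for j from 0 to 3.
= 1 + (-24) + 72 + (-32) = 17.

17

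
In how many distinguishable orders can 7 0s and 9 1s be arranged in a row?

11440

Choose positions for the 0s: C(16,7) = 11440.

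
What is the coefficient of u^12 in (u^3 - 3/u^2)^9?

-2268

General term: C(9,j)·(u^3)^j·(-3/u^2)^(9-j), with u-exponent 3j − 2(9−j) = 5j − 18.
Set 5j − 18 = 12: j = 6.
C(9,6) = 84; 1^6 = 1; (-3)^3 = -27.
Coefficient = 84 · 1 · (-27) = -2268.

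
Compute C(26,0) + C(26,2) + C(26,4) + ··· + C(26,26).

Half of (1+1)^26 + (1−1)^26 gives the even-index sum: 2^25 = 33554432.

33554432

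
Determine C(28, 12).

30421755

C(28,12) = (28·27·26·25·24·23·22·21·20·19·18·17) / 12! = 14572069319808000 / 479001600 = 30421755.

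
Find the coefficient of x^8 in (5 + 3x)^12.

The general term is C(12,j)·(5)^j·(3x)^(12-j); the x^8 term has j = 4.
C(12,4) = 495.
Coefficient = C(12,4) · 5^4 · 3^8 = 495 · 625 · 6561 = 2029809375.

2029809375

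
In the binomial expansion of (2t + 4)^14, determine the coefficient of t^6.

12595494912

The general term is C(14,j)·(2t)^j·(4)^(14-j); the t^6 term has j = 6.
C(14,6) = 3003.
Coefficient = C(14,6) · 2^6 · 4^8 = 3003 · 64 · 65536 = 12595494912.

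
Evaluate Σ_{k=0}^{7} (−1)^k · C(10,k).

-36

The partial alternating sum Σ_{k=0}^{7} (−1)^k C(10,k) = (−1)^7 C(9,7) = -36.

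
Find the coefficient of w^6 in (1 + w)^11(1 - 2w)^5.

-110

Coefficient of w^6 = Σ_{j} C(11,j)·1^j·C(5,6-j)·(-2)^(6-j) for j from 1 to 6.
= (-352) + 4400 + (-13200) + 13200 + (-4620) + 462 = -110.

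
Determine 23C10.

1144066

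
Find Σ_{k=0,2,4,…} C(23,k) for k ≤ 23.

4194304

Half of (1+1)^23 + (1−1)^23 gives the even-index sum: 2^22 = 4194304.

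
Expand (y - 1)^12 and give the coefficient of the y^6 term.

924

The general term is C(12,j)·(y)^j·(-1)^(12-j); the y^6 term has j = 6.
C(12,6) = 924.
Coefficient = C(12,6) = 924.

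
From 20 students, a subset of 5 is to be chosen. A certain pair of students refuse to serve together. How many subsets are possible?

14688

All 5-subsets: C(20,5) = 15504. Those containing both fixed elements: C(18,3) = 816.
15504 − 816 = 14688.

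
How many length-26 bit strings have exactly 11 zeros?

7726160

Choose the 11 positions: C(26,11) = 7726160.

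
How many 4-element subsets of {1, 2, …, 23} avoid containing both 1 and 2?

8645

All 4-subsets: C(23,4) = 8855. Those containing both fixed elements: C(21,2) = 210.
8855 − 210 = 8645.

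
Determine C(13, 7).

1716

C(13,7) = C(13,6) by symmetry.
C(13,6) = (13·12·11·10·9·8) / 6! = 1235520 / 720 = 1716.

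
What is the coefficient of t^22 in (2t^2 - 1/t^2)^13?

-53248

General term: C(13,j)·(2t^2)^j·(-1/t^2)^(13-j), with t-exponent 2j − 2(13−j) = 4j − 26.
Set 4j − 26 = 22: j = 12.
C(13,12) = 13; 2^12 = 4096; (-1)^1 = -1.
Coefficient = 13 · 4096 · (-1) = -53248.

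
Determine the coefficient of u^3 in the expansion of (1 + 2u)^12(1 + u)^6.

3724

Coefficient of u^3 = Σ_{j} C(12,j)·2^j·C(6,3-j)·1^(3-j) for j from 0 to 3.
= 20 + 360 + 1584 + 1760 = 3724.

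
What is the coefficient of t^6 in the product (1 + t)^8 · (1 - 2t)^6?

Coefficient of t^6 = Σ_{j} C(8,j)·1^j·C(6,6-j)·(-2)^(6-j) for j from 0 to 6.
= 64 + (-1536) + 6720 + (-8960) + 4200 + (-672) + 28 = -156.

-156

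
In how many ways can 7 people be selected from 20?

77520

This is C(20,7) = 77520.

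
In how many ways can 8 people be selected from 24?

This is C(24,8) = 735471.

735471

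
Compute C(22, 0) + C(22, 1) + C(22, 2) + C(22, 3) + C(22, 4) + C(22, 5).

35443

1 + 22 + 231 + 1540 + 7315 + 26334 = 35443.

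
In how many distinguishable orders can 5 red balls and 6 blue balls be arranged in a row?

Choose positions for the red balls: C(11,5) = 462.

462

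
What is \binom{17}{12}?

6188

C(17,12) = C(17,5) by symmetry.
C(17,5) = (17·16·15·14·13) / 5! = 742560 / 120 = 6188.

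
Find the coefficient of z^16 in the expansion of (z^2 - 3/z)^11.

General term: C(11,j)·(z^2)^j·(-3/z)^(11-j), with z-exponent 2j − 1(11−j) = 3j − 11.
Set 3j − 11 = 16: j = 9.
C(11,9) = 55; 1^9 = 1; (-3)^2 = 9.
Coefficient = 55 · 1 · 9 = 495.

495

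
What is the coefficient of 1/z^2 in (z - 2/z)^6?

240

General term: C(6,j)·(z)^j·(-2/z)^(6-j), with z-exponent 1j − 1(6−j) = 2j − 6.
Set 2j − 6 = -2: j = 2.
C(6,2) = 15; 1^2 = 1; (-2)^4 = 16.
Coefficient = 15 · 1 · 16 = 240.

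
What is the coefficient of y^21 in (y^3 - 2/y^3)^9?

-18

General term: C(9,j)·(y^3)^j·(-2/y^3)^(9-j), with y-exponent 3j − 3(9−j) = 6j − 27.
Set 6j − 27 = 21: j = 8.
C(9,8) = 9; 1^8 = 1; (-2)^1 = -2.
Coefficient = 9 · 1 · (-2) = -18.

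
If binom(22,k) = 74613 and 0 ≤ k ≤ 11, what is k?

6

C(22,k) increases on 0 ≤ k ≤ 11. C(22,5) = 26334 and C(22,6) = 74613, so k = 6.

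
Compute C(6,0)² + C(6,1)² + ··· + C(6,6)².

924

Σ C(6,i)² is the coefficient of x^6 in (1+x)^6(1+x)^6 = (1+x)^12, i.e. C(12,6) = 924.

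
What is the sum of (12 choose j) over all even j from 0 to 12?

Half of (1+1)^12 + (1−1)^12 gives the even-index sum: 2^11 = 2048.

2048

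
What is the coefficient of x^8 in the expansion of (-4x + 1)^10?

2949120

The general term is C(10,j)·(-4x)^j·(1)^(10-j); the x^8 term has j = 8.
C(10,8) = 45.
Coefficient = C(10,8) · (-4)^8 = 45 · 65536 = 2949120.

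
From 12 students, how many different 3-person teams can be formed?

This is C(12,3) = 220.

220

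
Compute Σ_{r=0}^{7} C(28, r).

1683218

1 + 28 + 378 + 3276 + 20475 + 98280 + 376740 + 1184040 = 1683218.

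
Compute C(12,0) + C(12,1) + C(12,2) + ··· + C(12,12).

4096

The entries of row 12 sum to 2^12 = 4096.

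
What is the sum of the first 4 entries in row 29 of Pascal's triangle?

1 + 29 + 406 + 3654 = 4090.

4090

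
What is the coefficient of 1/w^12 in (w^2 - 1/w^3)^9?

84

General term: C(9,j)·(w^2)^j·(-1/w^3)^(9-j), with w-exponent 2j − 3(9−j) = 5j − 27.
Set 5j − 27 = -12: j = 3.
C(9,3) = 84; 1^3 = 1; (-1)^6 = 1.
Coefficient = 84 · 1 · 1 = 84.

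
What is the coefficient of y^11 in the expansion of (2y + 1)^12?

The general term is C(12,j)·(2y)^j·(1)^(12-j); the y^11 term has j = 11.
C(12,11) = 12.
Coefficient = C(12,11) · 2^11 = 12 · 2048 = 24576.

24576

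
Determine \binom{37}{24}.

C(37,24) = C(37,13) by symmetry.
C(37,13) = (37·36·35·34·33·32·31·30·29·28·27·26·25) / 13! = 22183557976419840000 / 6227020800 = 3562467300.

3562467300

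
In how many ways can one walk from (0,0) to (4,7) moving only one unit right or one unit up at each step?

Each path is a sequence of 11 steps with 4 rights: C(11,4) = 330.

330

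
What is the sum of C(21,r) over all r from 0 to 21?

2097152

Setting x = 1 in (1+x)^21 gives Σ C(21,r) = 2^21 = 2097152.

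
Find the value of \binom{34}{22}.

548354040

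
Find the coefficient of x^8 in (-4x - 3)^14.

143470559232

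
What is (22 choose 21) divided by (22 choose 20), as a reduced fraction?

2/21

C(n,k+1)/C(n,k) = (n−k)/(k+1) = (22−20)/(20+1) = 2/21.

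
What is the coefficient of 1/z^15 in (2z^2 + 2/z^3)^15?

General term: C(15,j)·(2z^2)^j·(2/z^3)^(15-j), with z-exponent 2j − 3(15−j) = 5j − 45.
Set 5j − 45 = -15: j = 6.
C(15,6) = 5005; 2^6 = 64; 2^9 = 512.
Coefficient = 5005 · 64 · 512 = 164003840.

164003840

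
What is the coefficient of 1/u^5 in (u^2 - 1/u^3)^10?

General term: C(10,j)·(u^2)^j·(-1/u^3)^(10-j), with u-exponent 2j − 3(10−j) = 5j − 30.
Set 5j − 30 = -5: j = 5.
C(10,5) = 252; 1^5 = 1; (-1)^5 = -1.
Coefficient = 252 · 1 · (-1) = -252.

-252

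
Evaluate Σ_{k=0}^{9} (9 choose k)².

48620

By Vandermonde's identity, Σ C(9,k)² = C(18,9) = 48620.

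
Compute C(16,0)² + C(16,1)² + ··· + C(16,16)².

601080390

Σ C(16,k)² is the coefficient of x^16 in (1+x)^16(1+x)^16 = (1+x)^32, i.e. C(32,16) = 601080390.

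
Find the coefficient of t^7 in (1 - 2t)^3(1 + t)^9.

36

Coefficient of t^7 = Σ_{j} C(3,j)·(-2)^j·C(9,7-j)·1^(7-j) for j from 0 to 3.
= 36 + (-504) + 1512 + (-1008) = 36.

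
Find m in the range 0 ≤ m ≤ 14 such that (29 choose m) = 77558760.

14

C(29,m) increases on 0 ≤ m ≤ 14. C(29,13) = 67863915 and C(29,14) = 77558760, so m = 14.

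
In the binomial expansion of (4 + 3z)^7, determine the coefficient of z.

The general term is C(7,j)·(4)^j·(3z)^(7-j); the z^1 term has j = 6.
C(7,6) = 7.
Coefficient = C(7,6) · 4^6 · 3^1 = 7 · 4096 · 3 = 86016.

86016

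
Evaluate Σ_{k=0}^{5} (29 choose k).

146596

1 + 29 + 406 + 3654 + 23751 + 118755 = 146596.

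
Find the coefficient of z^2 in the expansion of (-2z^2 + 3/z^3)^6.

2160

General term: C(6,j)·(-2z^2)^j·(3/z^3)^(6-j), with z-exponent 2j − 3(6−j) = 5j − 18.
Set 5j − 18 = 2: j = 4.
C(6,4) = 15; (-2)^4 = 16; 3^2 = 9.
Coefficient = 15 · 16 · 9 = 2160.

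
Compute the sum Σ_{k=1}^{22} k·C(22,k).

Since k·C(22,k) = 22·C(21,k−1), the sum is 22·2^21 = 22·2097152 = 46137344.

46137344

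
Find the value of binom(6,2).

C(6,2) = (6·5) / 2! = 30 / 2 = 15.

15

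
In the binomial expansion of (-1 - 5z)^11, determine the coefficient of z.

-55

The general term is C(11,j)·(-1)^j·(-5z)^(11-j); the z^1 term has j = 10.
C(11,10) = 11.
Coefficient = C(11,10) · (-5)^1 = 11 · (-5) = -55.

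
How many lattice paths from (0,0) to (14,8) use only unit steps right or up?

319770

Each path is a sequence of 22 steps with 14 rights: C(22,14) = 319770.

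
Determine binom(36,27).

C(36,27) = C(36,9) by symmetry.
C(36,9) = (36·35·34·33·32·31·30·29·28) / 9! = 34162713446400 / 362880 = 94143280.

94143280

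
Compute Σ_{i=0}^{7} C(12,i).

3302

1 + 12 + 66 + 220 + 495 + 792 + 924 + 792 = 3302.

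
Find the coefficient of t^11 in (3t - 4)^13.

221079456

The general term is C(13,j)·(3t)^j·(-4)^(13-j); the t^11 term has j = 11.
C(13,11) = 78.
Coefficient = C(13,11) · 3^11 · (-4)^2 = 78 · 177147 · 16 = 221079456.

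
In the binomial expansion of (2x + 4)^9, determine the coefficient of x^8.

9216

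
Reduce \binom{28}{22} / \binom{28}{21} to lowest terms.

7/22

C(n,k+1)/C(n,k) = (n−k)/(k+1) = (28−21)/(21+1) = 7/22.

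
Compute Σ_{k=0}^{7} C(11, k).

1816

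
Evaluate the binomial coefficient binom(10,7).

C(10,7) = C(10,3) by symmetry.
C(10,3) = (10·9·8) / 3! = 720 / 6 = 120.

120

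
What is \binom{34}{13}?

C(34,13) = (34·33·32·31·30·29·28·27·26·25·24·23·22) / 13! = 5778574175582208000 / 6227020800 = 927983760.

927983760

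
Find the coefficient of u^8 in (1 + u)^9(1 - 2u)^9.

-3519

Coefficient of u^8 = Σ_{j} C(9,j)·1^j·C(9,8-j)·(-2)^(8-j) for j from 0 to 8.
= 2304 + (-41472) + 193536 + (-338688) + 254016 + (-84672) + 12096 + (-648) + 9 = -3519.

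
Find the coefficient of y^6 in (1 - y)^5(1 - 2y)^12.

284000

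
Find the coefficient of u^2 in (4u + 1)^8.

448

The general term is C(8,j)·(4u)^j·(1)^(8-j); the u^2 term has j = 2.
C(8,2) = 28.
Coefficient = C(8,2) · 4^2 = 28 · 16 = 448.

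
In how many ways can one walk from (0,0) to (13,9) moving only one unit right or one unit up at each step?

497420

Each path is a sequence of 22 steps with 13 rights: C(22,13) = 497420.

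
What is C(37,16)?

12875774670

C(37,16) = (37·36·35·34·33·32·31·30·29·28·27·26·25·24·23·22) / 16! = 269397128065642536960000 / 20922789888000 = 12875774670.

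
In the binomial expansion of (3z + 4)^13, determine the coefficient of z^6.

The general term is C(13,j)·(3z)^j·(4)^(13-j); the z^6 term has j = 6.
C(13,6) = 1716.
Coefficient = C(13,6) · 3^6 · 4^7 = 1716 · 729 · 16384 = 20495794176.

20495794176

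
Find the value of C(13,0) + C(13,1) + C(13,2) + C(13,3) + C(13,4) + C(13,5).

2380

1 + 13 + 78 + 286 + 715 + 1287 = 2380.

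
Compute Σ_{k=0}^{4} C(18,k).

4048

1 + 18 + 153 + 816 + 3060 = 4048.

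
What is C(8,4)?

70

C(8,4) = (8·7·6·5) / 4! = 1680 / 24 = 70.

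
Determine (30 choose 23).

2035800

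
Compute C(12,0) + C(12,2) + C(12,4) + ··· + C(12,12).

2048

Even-j terms of row 12 sum to 2^11 = 2048.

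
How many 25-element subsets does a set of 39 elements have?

15084504396

C(39,25) = C(39,14) by symmetry.
C(39,14) = (39·38·37·36·35·34·33·32·31·30·29·28·27·26) / 14! = 1315041316842168115200 / 87178291200 = 15084504396.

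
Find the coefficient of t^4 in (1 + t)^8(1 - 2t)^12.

Coefficient of t^4 = Σ_{j} C(8,j)·1^j·C(12,4-j)·(-2)^(4-j) for j from 0 to 4.
= 7920 + (-14080) + 7392 + (-1344) + 70 = -42.

-42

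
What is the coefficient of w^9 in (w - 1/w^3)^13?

General term: C(13,j)·(w)^j·(-1/w^3)^(13-j), with w-exponent 1j − 3(13−j) = 4j − 39.
Set 4j − 39 = 9: j = 12.
C(13,12) = 13; 1^12 = 1; (-1)^1 = -1.
Coefficient = 13 · 1 · (-1) = -13.

-13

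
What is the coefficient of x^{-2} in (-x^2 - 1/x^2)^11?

-462

General term: C(11,j)·(-x^2)^j·(-1/x^2)^(11-j), with x-exponent 2j − 2(11−j) = 4j − 22.
Set 4j − 22 = -2: j = 5.
C(11,5) = 462; (-1)^5 = -1; (-1)^6 = 1.
Coefficient = 462 · (-1) · 1 = -462.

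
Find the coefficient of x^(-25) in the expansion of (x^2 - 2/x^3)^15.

General term: C(15,j)·(x^2)^j·(-2/x^3)^(15-j), with x-exponent 2j − 3(15−j) = 5j − 45.
Set 5j − 45 = -25: j = 4.
C(15,4) = 1365; 1^4 = 1; (-2)^11 = -2048.
Coefficient = 1365 · 1 · (-2048) = -2795520.

-2795520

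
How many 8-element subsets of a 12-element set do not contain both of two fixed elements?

285

All 8-subsets: C(12,8) = 495. Those containing both fixed elements: C(10,6) = 210.
495 − 210 = 285.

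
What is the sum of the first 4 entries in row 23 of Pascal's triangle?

2048

1 + 23 + 253 + 1771 = 2048.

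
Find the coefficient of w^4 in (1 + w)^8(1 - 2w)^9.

Coefficient of w^4 = Σ_{j} C(8,j)·1^j·C(9,4-j)·(-2)^(4-j) for j from 0 to 4.
= 2016 + (-5376) + 4032 + (-1008) + 70 = -266.

-266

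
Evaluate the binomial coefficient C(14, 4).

C(14,4) = (14·13·12·11) / 4! = 24024 / 24 = 1001.

1001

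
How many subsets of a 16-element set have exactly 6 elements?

Choose the 6 positions: C(16,6) = 8008.

8008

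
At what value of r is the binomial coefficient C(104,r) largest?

C(104,r) is maximized at r = 104/2 = 52.

52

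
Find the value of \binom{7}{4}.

35

C(7,4) = C(7,3) by symmetry.
C(7,3) = (7·6·5) / 3! = 210 / 6 = 35.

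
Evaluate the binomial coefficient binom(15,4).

C(15,4) = (15·14·13·12) / 4! = 32760 / 24 = 1365.

1365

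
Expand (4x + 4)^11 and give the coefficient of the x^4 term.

1384120320

The general term is C(11,j)·(4x)^j·(4)^(11-j); the x^4 term has j = 4.
C(11,4) = 330.
Coefficient = C(11,4) · 4^4 · 4^7 = 330 · 256 · 16384 = 1384120320.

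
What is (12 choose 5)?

792

C(12,5) = (12·11·10·9·8) / 5! = 95040 / 120 = 792.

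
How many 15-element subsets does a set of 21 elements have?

54264

C(21,15) = C(21,6) by symmetry.
C(21,6) = (21·20·19·18·17·16) / 6! = 39070080 / 720 = 54264.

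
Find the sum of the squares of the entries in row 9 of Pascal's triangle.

Σ C(9,k)² is the coefficient of x^9 in (1+x)^9(1+x)^9 = (1+x)^18, i.e. C(18,9) = 48620.

48620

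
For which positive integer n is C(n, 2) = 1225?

n(n−1)/2 = 1225 ⇒ n(n−1) = 2450. Since 50·49 = 2450, n = 50.

50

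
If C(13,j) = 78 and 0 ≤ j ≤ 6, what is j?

C(13,j) increases on 0 ≤ j ≤ 6. C(13,1) = 13 and C(13,2) = 78, so j = 2.

2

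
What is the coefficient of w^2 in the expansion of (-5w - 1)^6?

375

The general term is C(6,j)·(-5w)^j·(-1)^(6-j); the w^2 term has j = 2.
C(6,2) = 15.
Coefficient = C(6,2) · (-5)^2 = 15 · 25 = 375.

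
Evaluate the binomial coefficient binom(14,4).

1001

C(14,4) = (14·13·12·11) / 4! = 24024 / 24 = 1001.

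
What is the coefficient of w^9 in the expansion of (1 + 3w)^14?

The general term is C(14,j)·(1)^j·(3w)^(14-j); the w^9 term has j = 5.
C(14,5) = 2002.
Coefficient = C(14,5) · 3^9 = 2002 · 19683 = 39405366.

39405366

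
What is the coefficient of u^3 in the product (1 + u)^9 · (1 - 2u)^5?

4

Coefficient of u^3 = Σ_{j} C(9,j)·1^j·C(5,3-j)·(-2)^(3-j) for j from 0 to 3.
= (-80) + 360 + (-360) + 84 = 4.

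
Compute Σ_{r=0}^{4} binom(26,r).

1 + 26 + 325 + 2600 + 14950 = 17902.

17902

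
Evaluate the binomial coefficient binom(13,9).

C(13,9) = C(13,4) by symmetry.
C(13,4) = (13·12·11·10) / 4! = 17160 / 24 = 715.

715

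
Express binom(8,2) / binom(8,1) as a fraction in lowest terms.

7/2

C(n,k+1)/C(n,k) = (n−k)/(k+1) = (8−1)/(1+1) = 7/2.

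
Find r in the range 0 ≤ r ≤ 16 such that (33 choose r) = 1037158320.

C(33,r) increases on 0 ≤ r ≤ 16. C(33,14) = 818809200 and C(33,15) = 1037158320, so r = 15.

15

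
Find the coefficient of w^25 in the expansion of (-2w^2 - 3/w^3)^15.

-737280

General term: C(15,j)·(-2w^2)^j·(-3/w^3)^(15-j), with w-exponent 2j − 3(15−j) = 5j − 45.
Set 5j − 45 = 25: j = 14.
C(15,14) = 15; (-2)^14 = 16384; (-3)^1 = -3.
Coefficient = 15 · 16384 · (-3) = -737280.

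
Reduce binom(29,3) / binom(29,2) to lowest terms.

9

C(n,k+1)/C(n,k) = (n−k)/(k+1) = (29−2)/(2+1) = 27/3 = 9.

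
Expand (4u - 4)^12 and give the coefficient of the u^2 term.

1107296256

The general term is C(12,j)·(4u)^j·(-4)^(12-j); the u^2 term has j = 2.
C(12,2) = 66.
Coefficient = C(12,2) · 4^2 · (-4)^10 = 66 · 16 · 1048576 = 1107296256.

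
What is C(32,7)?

C(32,7) = (32·31·30·29·28·27·26) / 7! = 16963914240 / 5040 = 3365856.

3365856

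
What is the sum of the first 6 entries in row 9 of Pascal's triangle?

382

1 + 9 + 36 + 84 + 126 + 126 = 382.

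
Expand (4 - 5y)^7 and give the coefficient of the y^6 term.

The general term is C(7,j)·(4)^j·(-5y)^(7-j); the y^6 term has j = 1.
C(7,1) = 7.
Coefficient = C(7,1) · 4^1 · (-5)^6 = 7 · 4 · 15625 = 437500.

437500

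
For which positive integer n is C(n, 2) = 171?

n(n−1)/2 = 171 ⇒ n(n−1) = 342. Since 19·18 = 342, n = 19.

19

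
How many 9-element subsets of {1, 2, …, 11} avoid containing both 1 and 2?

19

All 9-subsets: C(11,9) = 55. Those containing both fixed elements: C(9,7) = 36.
55 − 36 = 19.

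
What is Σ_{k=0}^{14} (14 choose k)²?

Σ C(14,k)² is the coefficient of x^14 in (1+x)^14(1+x)^14 = (1+x)^28, i.e. C(28,14) = 40116600.

40116600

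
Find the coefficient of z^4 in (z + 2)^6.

60

The general term is C(6,j)·(z)^j·(2)^(6-j); the z^4 term has j = 4.
C(6,4) = 15.
Coefficient = C(6,4) · 2^2 = 15 · 4 = 60.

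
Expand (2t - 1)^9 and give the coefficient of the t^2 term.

The general term is C(9,j)·(2t)^j·(-1)^(9-j); the t^2 term has j = 2.
C(9,2) = 36.
Coefficient = C(9,2) · 2^2 · (-1)^7 = 36 · 4 · (-1) = -144.

-144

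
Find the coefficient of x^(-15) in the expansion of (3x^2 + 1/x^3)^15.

3648645

General term: C(15,j)·(3x^2)^j·(1/x^3)^(15-j), with x-exponent 2j − 3(15−j) = 5j − 45.
Set 5j − 45 = -15: j = 6.
C(15,6) = 5005; 3^6 = 729; 1^9 = 1.
Coefficient = 5005 · 729 · 1 = 3648645.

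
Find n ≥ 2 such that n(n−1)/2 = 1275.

51

n(n−1)/2 = 1275 ⇒ n(n−1) = 2550. Since 51·50 = 2550, n = 51.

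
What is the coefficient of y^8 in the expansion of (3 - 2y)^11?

1140480

The general term is C(11,j)·(3)^j·(-2y)^(11-j); the y^8 term has j = 3.
C(11,3) = 165.
Coefficient = C(11,3) · 3^3 · (-2)^8 = 165 · 27 · 256 = 1140480.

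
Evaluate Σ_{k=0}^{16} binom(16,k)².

By Vandermonde's identity, Σ C(16,k)² = C(32,16) = 601080390.

601080390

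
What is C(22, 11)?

705432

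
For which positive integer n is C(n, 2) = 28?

8

n(n−1)/2 = 28 ⇒ n(n−1) = 56. Since 8·7 = 56, n = 8.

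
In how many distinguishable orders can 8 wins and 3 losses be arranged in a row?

165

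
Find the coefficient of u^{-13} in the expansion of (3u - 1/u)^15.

45

General term: C(15,j)·(3u)^j·(-1/u)^(15-j), with u-exponent 1j − 1(15−j) = 2j − 15.
Set 2j − 15 = -13: j = 1.
C(15,1) = 15; 3^1 = 3; (-1)^14 = 1.
Coefficient = 15 · 3 · 1 = 45.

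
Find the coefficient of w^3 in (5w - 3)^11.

The general term is C(11,j)·(5w)^j·(-3)^(11-j); the w^3 term has j = 3.
C(11,3) = 165.
Coefficient = C(11,3) · 5^3 · (-3)^8 = 165 · 125 · 6561 = 135320625.

135320625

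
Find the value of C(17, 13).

2380

C(17,13) = C(17,4) by symmetry.
C(17,4) = (17·16·15·14) / 4! = 57120 / 24 = 2380.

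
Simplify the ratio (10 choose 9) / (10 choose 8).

2/9

C(n,k+1)/C(n,k) = (n−k)/(k+1) = (10−8)/(8+1) = 2/9.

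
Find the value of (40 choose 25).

40225345056

C(40,25) = C(40,15) by symmetry.
C(40,15) = (40·39·38·37·36·35·34·33·32·31·30·29·28·27·26) / 15! = 52601652673686724608000 / 1307674368000 = 40225345056.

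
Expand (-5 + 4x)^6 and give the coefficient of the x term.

-75000

The general term is C(6,j)·(-5)^j·(4x)^(6-j); the x^1 term has j = 5.
C(6,5) = 6.
Coefficient = C(6,5) · (-5)^5 · 4^1 = 6 · (-3125) · 4 = -75000.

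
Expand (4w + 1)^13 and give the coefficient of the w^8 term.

The general term is C(13,j)·(4w)^j·(1)^(13-j); the w^8 term has j = 8.
C(13,8) = 1287.
Coefficient = C(13,8) · 4^8 = 1287 · 65536 = 84344832.

84344832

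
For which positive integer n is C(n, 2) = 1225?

50

n(n−1)/2 = 1225 ⇒ n(n−1) = 2450. Since 50·49 = 2450, n = 50.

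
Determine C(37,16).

12875774670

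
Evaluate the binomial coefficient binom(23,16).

245157

C(23,16) = C(23,7) by symmetry.
C(23,7) = (23·22·21·20·19·18·17) / 7! = 1235591280 / 5040 = 245157.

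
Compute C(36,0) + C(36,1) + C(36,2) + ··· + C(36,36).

The entries of row 36 sum to 2^36 = 68719476736.

68719476736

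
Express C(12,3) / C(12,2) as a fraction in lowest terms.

10/3

C(n,k+1)/C(n,k) = (n−k)/(k+1) = (12−2)/(2+1) = 10/3.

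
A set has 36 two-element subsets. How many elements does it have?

n(n−1)/2 = 36 ⇒ n(n−1) = 72. Since 9·8 = 72, n = 9.

9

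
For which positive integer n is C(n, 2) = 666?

37

n(n−1)/2 = 666 ⇒ n(n−1) = 1332. Since 37·36 = 1332, n = 37.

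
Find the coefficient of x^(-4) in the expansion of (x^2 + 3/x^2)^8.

13608

General term: C(8,j)·(x^2)^j·(3/x^2)^(8-j), with x-exponent 2j − 2(8−j) = 4j − 16.
Set 4j − 16 = -4: j = 3.
C(8,3) = 56; 1^3 = 1; 3^5 = 243.
Coefficient = 56 · 1 · 243 = 13608.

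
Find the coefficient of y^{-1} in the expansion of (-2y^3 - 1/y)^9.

-144

General term: C(9,j)·(-2y^3)^j·(-1/y)^(9-j), with y-exponent 3j − 1(9−j) = 4j − 9.
Set 4j − 9 = -1: j = 2.
C(9,2) = 36; (-2)^2 = 4; (-1)^7 = -1.
Coefficient = 36 · 4 · (-1) = -144.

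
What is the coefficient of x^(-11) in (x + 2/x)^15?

General term: C(15,j)·(x)^j·(2/x)^(15-j), with x-exponent 1j − 1(15−j) = 2j − 15.
Set 2j − 15 = -11: j = 2.
C(15,2) = 105; 1^2 = 1; 2^13 = 8192.
Coefficient = 105 · 1 · 8192 = 860160.

860160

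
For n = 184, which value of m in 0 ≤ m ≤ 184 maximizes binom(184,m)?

C(184,m) is maximized at m = 184/2 = 92.

92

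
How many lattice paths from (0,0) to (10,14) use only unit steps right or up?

1961256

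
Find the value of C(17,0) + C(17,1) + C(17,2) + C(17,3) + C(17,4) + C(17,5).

9402

1 + 17 + 136 + 680 + 2380 + 6188 = 9402.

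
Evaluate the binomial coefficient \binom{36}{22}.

3796297200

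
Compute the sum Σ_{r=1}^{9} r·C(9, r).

2304

Differentiating (1+x)^9 and setting x=1: Σ r·C(9,r) = 9·2^8 = 2304.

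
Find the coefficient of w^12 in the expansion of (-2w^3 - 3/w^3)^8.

General term: C(8,j)·(-2w^3)^j·(-3/w^3)^(8-j), with w-exponent 3j − 3(8−j) = 6j − 24.
Set 6j − 24 = 12: j = 6.
C(8,6) = 28; (-2)^6 = 64; (-3)^2 = 9.
Coefficient = 28 · 64 · 9 = 16128.

16128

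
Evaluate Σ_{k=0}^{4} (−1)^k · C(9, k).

The partial alternating sum Σ_{k=0}^{4} (−1)^k C(9,k) = (−1)^4 C(8,4) = 70.

70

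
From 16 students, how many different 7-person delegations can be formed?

11440

This is C(16,7) = 11440.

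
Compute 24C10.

1961256

C(24,10) = (24·23·22·21·20·19·18·17·16·15) / 10! = 7117005772800 / 3628800 = 1961256.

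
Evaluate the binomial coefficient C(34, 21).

927983760

C(34,21) = C(34,13) by symmetry.
C(34,13) = (34·33·32·31·30·29·28·27·26·25·24·23·22) / 13! = 5778574175582208000 / 6227020800 = 927983760.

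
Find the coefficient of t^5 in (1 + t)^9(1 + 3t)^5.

23184

Coefficient of t^5 = Σ_{j} C(9,j)·1^j·C(5,5-j)·3^(5-j) for j from 0 to 5.
= 243 + 3645 + 9720 + 7560 + 1890 + 126 = 23184.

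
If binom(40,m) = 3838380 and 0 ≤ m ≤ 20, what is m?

C(40,m) increases on 0 ≤ m ≤ 20. C(40,5) = 658008 and C(40,6) = 3838380, so m = 6.

6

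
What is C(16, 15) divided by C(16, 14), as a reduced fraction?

2/15

C(n,k+1)/C(n,k) = (n−k)/(k+1) = (16−14)/(14+1) = 2/15.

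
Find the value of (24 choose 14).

C(24,14) = C(24,10) by symmetry.
C(24,10) = (24·23·22·21·20·19·18·17·16·15) / 10! = 7117005772800 / 3628800 = 1961256.

1961256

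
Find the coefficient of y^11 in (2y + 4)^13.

The general term is C(13,j)·(2y)^j·(4)^(13-j); the y^11 term has j = 11.
C(13,11) = 78.
Coefficient = C(13,11) · 2^11 · 4^2 = 78 · 2048 · 16 = 2555904.

2555904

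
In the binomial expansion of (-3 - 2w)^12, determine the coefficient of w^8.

The general term is C(12,j)·(-3)^j·(-2w)^(12-j); the w^8 term has j = 4.
C(12,4) = 495.
Coefficient = C(12,4) · (-3)^4 · (-2)^8 = 495 · 81 · 256 = 10264320.

10264320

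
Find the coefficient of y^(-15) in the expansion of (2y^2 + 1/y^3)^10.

960

General term: C(10,j)·(2y^2)^j·(1/y^3)^(10-j), with y-exponent 2j − 3(10−j) = 5j − 30.
Set 5j − 30 = -15: j = 3.
C(10,3) = 120; 2^3 = 8; 1^7 = 1.
Coefficient = 120 · 8 · 1 = 960.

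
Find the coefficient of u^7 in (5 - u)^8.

The general term is C(8,j)·(5)^j·(-u)^(8-j); the u^7 term has j = 1.
C(8,1) = 8.
Coefficient = C(8,1) · 5^1 · (-1)^7 = 8 · 5 · (-1) = -40.

-40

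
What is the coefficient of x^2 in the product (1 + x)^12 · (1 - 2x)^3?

Coefficient of x^2 = Σ_{j} C(12,j)·1^j·C(3,2-j)·(-2)^(2-j) for j from 0 to 2.
= 12 + (-72) + 66 = 6.

6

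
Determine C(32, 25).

3365856

C(32,25) = C(32,7) by symmetry.
C(32,7) = (32·31·30·29·28·27·26) / 7! = 16963914240 / 5040 = 3365856.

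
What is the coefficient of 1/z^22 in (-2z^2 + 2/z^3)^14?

General term: C(14,j)·(-2z^2)^j·(2/z^3)^(14-j), with z-exponent 2j − 3(14−j) = 5j − 42.
Set 5j − 42 = -22: j = 4.
C(14,4) = 1001; (-2)^4 = 16; 2^10 = 1024.
Coefficient = 1001 · 16 · 1024 = 16400384.

16400384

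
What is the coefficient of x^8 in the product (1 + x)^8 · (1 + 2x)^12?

Coefficient of x^8 = Σ_{j} C(8,j)·1^j·C(12,8-j)·2^(8-j) for j from 0 to 8.
= 126720 + 811008 + 1655808 + 1419264 + 554400 + 98560 + 7392 + 192 + 1 = 4673345.

4673345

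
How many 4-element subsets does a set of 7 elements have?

C(7,4) = C(7,3) by symmetry.
C(7,3) = (7·6·5) / 3! = 210 / 6 = 35.

35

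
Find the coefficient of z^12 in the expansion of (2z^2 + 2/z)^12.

2027520

General term: C(12,j)·(2z^2)^j·(2/z)^(12-j), with z-exponent 2j − 1(12−j) = 3j − 12.
Set 3j − 12 = 12: j = 8.
C(12,8) = 495; 2^8 = 256; 2^4 = 16.
Coefficient = 495 · 256 · 16 = 2027520.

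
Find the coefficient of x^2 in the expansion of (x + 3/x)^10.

General term: C(10,j)·(x)^j·(3/x)^(10-j), with x-exponent 1j − 1(10−j) = 2j − 10.
Set 2j − 10 = 2: j = 6.
C(10,6) = 210; 1^6 = 1; 3^4 = 81.
Coefficient = 210 · 1 · 81 = 17010.

17010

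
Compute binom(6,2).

15

C(6,2) = (6·5) / 2! = 30 / 2 = 15.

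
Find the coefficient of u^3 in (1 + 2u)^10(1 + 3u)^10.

Coefficient of u^3 = Σ_{j} C(10,j)·2^j·C(10,3-j)·3^(3-j) for j from 0 to 3.
= 3240 + 8100 + 5400 + 960 = 17700.

17700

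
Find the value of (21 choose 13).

203490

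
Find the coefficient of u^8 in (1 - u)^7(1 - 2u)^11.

Coefficient of u^8 = Σ_{j} C(7,j)·(-1)^j·C(11,8-j)·(-2)^(8-j) for j from 0 to 7.
= 42240 + 295680 + 620928 + 517440 + 184800 + 27720 + 1540 + 22 = 1690370.

1690370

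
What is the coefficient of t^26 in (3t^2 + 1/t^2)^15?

71744535

General term: C(15,j)·(3t^2)^j·(1/t^2)^(15-j), with t-exponent 2j − 2(15−j) = 4j − 30.
Set 4j − 30 = 26: j = 14.
C(15,14) = 15; 3^14 = 4782969; 1^1 = 1.
Coefficient = 15 · 4782969 · 1 = 71744535.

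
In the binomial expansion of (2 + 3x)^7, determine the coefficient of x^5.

20412

The general term is C(7,j)·(2)^j·(3x)^(7-j); the x^5 term has j = 2.
C(7,2) = 21.
Coefficient = C(7,2) · 2^2 · 3^5 = 21 · 4 · 243 = 20412.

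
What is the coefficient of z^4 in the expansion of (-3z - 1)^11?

-26730

The general term is C(11,j)·(-3z)^j·(-1)^(11-j); the z^4 term has j = 4.
C(11,4) = 330.
Coefficient = C(11,4) · (-3)^4 · (-1)^7 = 330 · 81 · (-1) = -26730.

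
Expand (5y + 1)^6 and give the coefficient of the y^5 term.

The general term is C(6,j)·(5y)^j·(1)^(6-j); the y^5 term has j = 5.
C(6,5) = 6.
Coefficient = C(6,5) · 5^5 = 6 · 3125 = 18750.

18750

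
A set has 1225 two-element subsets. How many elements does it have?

n(n−1)/2 = 1225 ⇒ n(n−1) = 2450. Since 50·49 = 2450, n = 50.

50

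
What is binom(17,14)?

680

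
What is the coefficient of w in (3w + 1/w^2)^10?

262440

General term: C(10,j)·(3w)^j·(1/w^2)^(10-j), with w-exponent 1j − 2(10−j) = 3j − 20.
Set 3j − 20 = 1: j = 7.
C(10,7) = 120; 3^7 = 2187; 1^3 = 1.
Coefficient = 120 · 2187 · 1 = 262440.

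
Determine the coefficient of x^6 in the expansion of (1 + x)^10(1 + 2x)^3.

Coefficient of x^6 = Σ_{j} C(10,j)·1^j·C(3,6-j)·2^(6-j) for j from 3 to 6.
= 960 + 2520 + 1512 + 210 = 5202.

5202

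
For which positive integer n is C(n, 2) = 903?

n(n−1)/2 = 903 ⇒ n(n−1) = 1806. Since 43·42 = 1806, n = 43.

43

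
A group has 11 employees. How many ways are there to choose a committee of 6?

462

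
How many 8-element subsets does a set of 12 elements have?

495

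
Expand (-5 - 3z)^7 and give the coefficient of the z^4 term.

-354375

The general term is C(7,j)·(-5)^j·(-3z)^(7-j); the z^4 term has j = 3.
C(7,3) = 35.
Coefficient = C(7,3) · (-5)^3 · (-3)^4 = 35 · (-125) · 81 = -354375.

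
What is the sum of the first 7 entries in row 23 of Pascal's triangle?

1 + 23 + 253 + 1771 + 8855 + 33649 + 100947 = 145499.

145499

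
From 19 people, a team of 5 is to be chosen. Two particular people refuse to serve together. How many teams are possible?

All 5-subsets: C(19,5) = 11628. Those containing both fixed elements: C(17,3) = 680.
11628 − 680 = 10948.

10948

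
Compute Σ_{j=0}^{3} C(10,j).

176

1 + 10 + 45 + 120 = 176.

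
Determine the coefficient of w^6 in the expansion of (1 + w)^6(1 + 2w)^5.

3653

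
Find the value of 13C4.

C(13,4) = (13·12·11·10) / 4! = 17160 / 24 = 715.

715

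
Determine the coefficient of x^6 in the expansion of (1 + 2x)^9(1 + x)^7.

Coefficient of x^6 = Σ_{j} C(9,j)·2^j·C(7,6-j)·1^(6-j) for j from 0 to 6.
= 7 + 378 + 5040 + 23520 + 42336 + 28224 + 5376 = 104881.

104881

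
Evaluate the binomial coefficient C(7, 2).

C(7,2) = (7·6) / 2! = 42 / 2 = 21.

21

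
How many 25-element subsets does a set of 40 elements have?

40225345056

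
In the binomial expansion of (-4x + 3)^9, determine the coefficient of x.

The general term is C(9,j)·(-4x)^j·(3)^(9-j); the x^1 term has j = 1.
C(9,1) = 9.
Coefficient = C(9,1) · (-4)^1 · 3^8 = 9 · (-4) · 6561 = -236196.

-236196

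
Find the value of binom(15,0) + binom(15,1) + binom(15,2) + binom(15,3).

576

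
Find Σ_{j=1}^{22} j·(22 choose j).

46137344

Differentiating (1+x)^22 and setting x=1: Σ j·C(22,j) = 22·2^21 = 46137344.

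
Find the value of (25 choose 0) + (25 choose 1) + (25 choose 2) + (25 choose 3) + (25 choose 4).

15276

1 + 25 + 300 + 2300 + 12650 = 15276.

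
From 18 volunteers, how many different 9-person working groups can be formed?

48620

This is C(18,9) = 48620.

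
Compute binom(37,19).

17672631900

C(37,19) = C(37,18) by symmetry.
C(37,18) = (37·36·35·34·33·32·31·30·29·28·27·26·25·24·23·22·21·20) / 18! = 113146793787569865523200000 / 6402373705728000 = 17672631900.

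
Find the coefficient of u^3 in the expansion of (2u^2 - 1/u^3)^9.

General term: C(9,j)·(2u^2)^j·(-1/u^3)^(9-j), with u-exponent 2j − 3(9−j) = 5j − 27.
Set 5j − 27 = 3: j = 6.
C(9,6) = 84; 2^6 = 64; (-1)^3 = -1.
Coefficient = 84 · 64 · (-1) = -5376.

-5376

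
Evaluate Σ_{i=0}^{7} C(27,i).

1285624

1 + 27 + 351 + 2925 + 17550 + 80730 + 296010 + 888030 = 1285624.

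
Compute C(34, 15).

1855967520

C(34,15) = (34·33·32·31·30·29·28·27·26·25·24·23·22·21·20) / 15! = 2427001153744527360000 / 1307674368000 = 1855967520.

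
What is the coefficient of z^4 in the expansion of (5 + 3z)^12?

The general term is C(12,j)·(5)^j·(3z)^(12-j); the z^4 term has j = 8.
C(12,8) = 495.
Coefficient = C(12,8) · 5^8 · 3^4 = 495 · 390625 · 81 = 15662109375.

15662109375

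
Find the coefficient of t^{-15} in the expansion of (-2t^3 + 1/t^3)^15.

General term: C(15,j)·(-2t^3)^j·(1/t^3)^(15-j), with t-exponent 3j − 3(15−j) = 6j − 45.
Set 6j − 45 = -15: j = 5.
C(15,5) = 3003; (-2)^5 = -32; 1^10 = 1.
Coefficient = 3003 · (-32) · 1 = -96096.

-96096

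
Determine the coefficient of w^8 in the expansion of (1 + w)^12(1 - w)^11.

330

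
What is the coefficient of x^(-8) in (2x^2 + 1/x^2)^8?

112

General term: C(8,j)·(2x^2)^j·(1/x^2)^(8-j), with x-exponent 2j − 2(8−j) = 4j − 16.
Set 4j − 16 = -8: j = 2.
C(8,2) = 28; 2^2 = 4; 1^6 = 1.
Coefficient = 28 · 4 · 1 = 112.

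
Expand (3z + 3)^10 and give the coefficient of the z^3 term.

The general term is C(10,j)·(3z)^j·(3)^(10-j); the z^3 term has j = 3.
C(10,3) = 120.
Coefficient = C(10,3) · 3^3 · 3^7 = 120 · 27 · 2187 = 7085880.

7085880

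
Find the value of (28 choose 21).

1184040

C(28,21) = C(28,7) by symmetry.
C(28,7) = (28·27·26·25·24·23·22) / 7! = 5967561600 / 5040 = 1184040.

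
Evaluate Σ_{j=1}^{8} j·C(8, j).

1024

Since j·C(8,j) = 8·C(7,j−1), the sum is 8·2^7 = 8·128 = 1024.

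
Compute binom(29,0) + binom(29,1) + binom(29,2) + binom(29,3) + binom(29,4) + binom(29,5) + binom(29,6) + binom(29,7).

1 + 29 + 406 + 3654 + 23751 + 118755 + 475020 + 1560780 = 2182396.

2182396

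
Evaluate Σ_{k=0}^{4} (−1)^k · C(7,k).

15

The partial alternating sum Σ_{k=0}^{4} (−1)^k C(7,k) = (−1)^4 C(6,4) = 15.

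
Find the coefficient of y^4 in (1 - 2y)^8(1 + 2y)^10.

Coefficient of y^4 = Σ_{j} C(8,j)·(-2)^j·C(10,4-j)·2^(4-j) for j from 0 to 4.
= 3360 + (-15360) + 20160 + (-8960) + 1120 = 320.

320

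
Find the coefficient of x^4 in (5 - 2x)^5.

400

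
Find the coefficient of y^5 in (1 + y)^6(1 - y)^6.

Coefficient of y^5 = Σ_{j} C(6,j)·1^j·C(6,5-j)·(-1)^(5-j) for j from 0 to 5.
= (-6) + 90 + (-300) + 300 + (-90) + 6 = 0.

0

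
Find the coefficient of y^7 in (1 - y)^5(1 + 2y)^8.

912

Coefficient of y^7 = Σ_{j} C(5,j)·(-1)^j·C(8,7-j)·2^(7-j) for j from 0 to 5.
= 1024 + (-8960) + 17920 + (-11200) + 2240 + (-112) = 912.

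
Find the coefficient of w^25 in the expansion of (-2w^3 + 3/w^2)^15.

General term: C(15,j)·(-2w^3)^j·(3/w^2)^(15-j), with w-exponent 3j − 2(15−j) = 5j − 30.
Set 5j − 30 = 25: j = 11.
C(15,11) = 1365; (-2)^11 = -2048; 3^4 = 81.
Coefficient = 1365 · (-2048) · 81 = -226437120.

-226437120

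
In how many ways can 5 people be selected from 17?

6188

This is C(17,5) = 6188.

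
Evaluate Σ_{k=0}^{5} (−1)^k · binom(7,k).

-6

The partial alternating sum Σ_{k=0}^{5} (−1)^k C(7,k) = (−1)^5 C(6,5) = -6.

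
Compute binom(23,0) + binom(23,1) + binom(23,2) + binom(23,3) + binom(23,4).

10903

1 + 23 + 253 + 1771 + 8855 = 10903.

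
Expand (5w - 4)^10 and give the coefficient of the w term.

-13107200

The general term is C(10,j)·(5w)^j·(-4)^(10-j); the w^1 term has j = 1.
C(10,1) = 10.
Coefficient = C(10,1) · 5^1 · (-4)^9 = 10 · 5 · (-262144) = -13107200.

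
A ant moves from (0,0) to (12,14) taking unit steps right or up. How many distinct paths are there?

9657700

Each path is a sequence of 26 steps with 12 rights: C(26,12) = 9657700.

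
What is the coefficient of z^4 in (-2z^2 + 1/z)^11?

General term: C(11,j)·(-2z^2)^j·(1/z)^(11-j), with z-exponent 2j − 1(11−j) = 3j − 11.
Set 3j − 11 = 4: j = 5.
C(11,5) = 462; (-2)^5 = -32; 1^6 = 1.
Coefficient = 462 · (-32) · 1 = -14784.

-14784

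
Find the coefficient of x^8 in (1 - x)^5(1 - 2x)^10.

Coefficient of x^8 = Σ_{j} C(5,j)·(-1)^j·C(10,8-j)·(-2)^(8-j) for j from 0 to 5.
= 11520 + 76800 + 134400 + 80640 + 16800 + 960 = 321120.

321120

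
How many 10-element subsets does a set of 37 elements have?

348330136

C(37,10) = (37·36·35·34·33·32·31·30·29·28) / 10! = 1264020397516800 / 3628800 = 348330136.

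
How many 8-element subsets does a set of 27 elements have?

2220075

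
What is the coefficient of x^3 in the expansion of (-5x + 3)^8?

The general term is C(8,j)·(-5x)^j·(3)^(8-j); the x^3 term has j = 3.
C(8,3) = 56.
Coefficient = C(8,3) · (-5)^3 · 3^5 = 56 · (-125) · 243 = -1701000.

-1701000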